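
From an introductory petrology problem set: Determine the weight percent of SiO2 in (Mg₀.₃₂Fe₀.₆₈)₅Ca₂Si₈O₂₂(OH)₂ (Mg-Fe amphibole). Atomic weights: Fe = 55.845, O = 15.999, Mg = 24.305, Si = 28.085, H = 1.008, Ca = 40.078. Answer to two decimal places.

M((Mg₀.₃₂Fe₀.₆₈)₅Ca₂Si₈O₂₂(OH)₂) = 919.589 g/mol; M(SiO2) = 60.083 g/mol.
Moles SiO2 per formula unit = 8 Si ÷ 1 = 8.0000.
SiO2 fraction = (8.0000 × 60.083) / 919.589 = 480.664/919.589 = 0.5227.

52.27 wt%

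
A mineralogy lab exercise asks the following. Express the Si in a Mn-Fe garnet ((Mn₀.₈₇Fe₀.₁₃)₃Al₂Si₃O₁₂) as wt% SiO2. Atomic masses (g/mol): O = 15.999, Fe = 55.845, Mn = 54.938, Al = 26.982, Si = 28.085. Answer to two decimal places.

36.39 wt%

M((Mn₀.₈₇Fe₀.₁₃)₃Al₂Si₃O₁₂) = 495.375 g/mol; M(SiO2) = 60.083 g/mol.
Moles SiO2 per formula unit = 3 Si ÷ 1 = 3.0000.
SiO2 fraction = (3.0000 × 60.083) / 495.375 = 180.249/495.375 = 0.3639.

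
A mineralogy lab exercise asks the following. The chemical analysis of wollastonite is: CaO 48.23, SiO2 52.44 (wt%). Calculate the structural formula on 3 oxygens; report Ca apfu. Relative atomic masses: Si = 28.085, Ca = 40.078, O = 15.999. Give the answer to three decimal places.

CaO: 48.23/56.077 = 0.86007 mol → 0.86007 mol Ca, 0.86007 mol O.
SiO2: 52.44/60.083 = 0.87279 mol → 0.87279 mol Si, 1.74558 mol O.
Total oxygen = 2.60565 mol. Normalization factor = 3/2.60565 = 1.15134.
Ca per 3 O = 0.86007 × 1.15134 = 0.990.

0.990 Ca apfu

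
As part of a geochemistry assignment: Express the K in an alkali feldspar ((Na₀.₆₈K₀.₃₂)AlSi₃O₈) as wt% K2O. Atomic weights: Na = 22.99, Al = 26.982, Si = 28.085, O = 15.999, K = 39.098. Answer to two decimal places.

5.64 wt%

Molar mass of (Na₀.₆₈K₀.₃₂)AlSi₃O₈ = 0.68×22.99 + 0.32×39.098 + 1×26.982 + 3×28.085 + 8×15.999 = 267.374 g/mol.
Each formula unit contains 0.32 K, equivalent to 0.32/2 = 0.1600 mol K2O.
M(K2O) = 2×39.098 + 1×15.999 = 94.195 g/mol.
Mass of K2O per formula unit = 0.1600 × 94.195 = 15.071 g.
K2O wt% = 15.071 / 267.374 × 100 = 5.64%.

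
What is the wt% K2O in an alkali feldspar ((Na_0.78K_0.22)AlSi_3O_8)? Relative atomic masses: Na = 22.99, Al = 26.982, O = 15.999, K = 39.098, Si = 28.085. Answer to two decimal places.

3.90 wt%

M((Na_0.78K_0.22)AlSi_3O_8) = 265.763 g/mol; M(K2O) = 94.195 g/mol.
Moles K2O per formula unit = 0.22 K ÷ 2 = 0.1100.
K2O fraction = (0.1100 × 94.195) / 265.763 = 10.361/265.763 = 0.0390.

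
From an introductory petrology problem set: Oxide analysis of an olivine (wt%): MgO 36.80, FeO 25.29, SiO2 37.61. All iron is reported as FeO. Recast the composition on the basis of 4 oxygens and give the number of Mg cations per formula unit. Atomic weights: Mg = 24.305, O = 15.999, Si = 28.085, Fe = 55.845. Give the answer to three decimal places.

1.451 Mg apfu

MgO: 36.80/40.304 = 0.91306 mol → 0.91306 mol Mg, 0.91306 mol O.
FeO: 25.29/71.844 = 0.35201 mol → 0.35201 mol Fe, 0.35201 mol O.
SiO2: 37.61/60.083 = 0.62597 mol → 0.62597 mol Si, 1.25194 mol O.
Total oxygen = 2.51701 mol. Normalization factor = 4/2.51701 = 1.58919.
Mg per 4 O = 0.91306 × 1.58919 = 1.451.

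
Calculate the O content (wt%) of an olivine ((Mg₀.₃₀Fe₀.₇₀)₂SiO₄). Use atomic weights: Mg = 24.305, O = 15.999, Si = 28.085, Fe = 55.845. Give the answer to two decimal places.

34.62 wt%

Formula mass = 0.60×24.305 + 1.40×55.845 + 1×28.085 + 4×15.999 = 184.847 g/mol, of which 63.996 g is O.
So O makes up 63.996/184.847 = 0.3462 of the mass, i.e. 34.62%.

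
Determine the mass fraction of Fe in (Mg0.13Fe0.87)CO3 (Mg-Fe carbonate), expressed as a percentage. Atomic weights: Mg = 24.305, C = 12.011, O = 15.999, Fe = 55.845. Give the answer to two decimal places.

Formula mass = 0.13*24.305 + 0.87*55.845 + 1*12.011 + 3*15.999 = 111.753 g/mol, of which 48.585 g is Fe.
So Fe makes up 48.585/111.753 = 0.4348 of the mass, i.e. 43.48%.

43.48 wt%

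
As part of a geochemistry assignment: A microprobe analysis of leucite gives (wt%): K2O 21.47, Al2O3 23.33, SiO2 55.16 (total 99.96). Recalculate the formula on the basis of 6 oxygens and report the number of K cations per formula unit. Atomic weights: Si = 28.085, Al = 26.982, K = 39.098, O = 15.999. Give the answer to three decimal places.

K2O (M=94.195): mol = 0.22793; K = 0.45586, O = 0.22793.
Al2O3 (M=101.961): mol = 0.22881; Al = 0.45762, O = 0.68643.
SiO2 (M=60.083): mol = 0.91806; Si = 0.91806, O = 1.83612.
ΣO = 2.75048; factor = 6/ΣO = 2.18144.
K apfu = 0.45586 × 2.18144 = 0.994.

0.994 K apfu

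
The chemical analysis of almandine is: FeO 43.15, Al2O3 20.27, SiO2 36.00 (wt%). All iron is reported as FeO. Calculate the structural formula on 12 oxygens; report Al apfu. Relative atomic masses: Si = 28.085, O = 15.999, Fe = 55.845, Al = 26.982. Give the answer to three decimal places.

1.992 Al apfu

FeO: 43.15/71.844 = 0.60061 mol → 0.60061 mol Fe, 0.60061 mol O.
Al2O3: 20.27/101.961 = 0.19880 mol → 0.39760 mol Al, 0.59640 mol O.
SiO2: 36.00/60.083 = 0.59917 mol → 0.59917 mol Si, 1.19834 mol O.
Total oxygen = 2.39535 mol. Normalization factor = 12/2.39535 = 5.00971.
Al per 12 O = 0.39760 × 5.00971 = 1.992.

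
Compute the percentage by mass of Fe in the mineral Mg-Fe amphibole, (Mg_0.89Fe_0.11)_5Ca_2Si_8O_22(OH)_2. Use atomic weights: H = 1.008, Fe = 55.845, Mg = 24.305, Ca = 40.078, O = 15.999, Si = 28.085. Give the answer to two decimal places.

3.70 weight percent

M((Mg_0.89Fe_0.11)_5Ca_2Si_8O_22(OH)_2) = 829.700 g/mol.
Fe contributes 0.55 × 55.845 = 30.715 g per mole.
30.715/829.700 = 0.0370 → 3.70%.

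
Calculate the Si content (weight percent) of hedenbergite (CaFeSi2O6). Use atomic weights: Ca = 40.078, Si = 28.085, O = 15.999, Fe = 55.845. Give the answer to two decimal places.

M(CaFeSi2O6) = 248.087 g/mol.
Si contributes 2 × 28.085 = 56.170 g per mole.
56.170/248.087 = 0.2264 → 22.64%.

22.64 weight percent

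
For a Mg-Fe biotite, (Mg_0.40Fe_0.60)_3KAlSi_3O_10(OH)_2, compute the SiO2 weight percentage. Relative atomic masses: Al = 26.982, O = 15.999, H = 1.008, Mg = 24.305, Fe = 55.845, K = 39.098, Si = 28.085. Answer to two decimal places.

38.03 wt%

M((Mg_0.40Fe_0.60)_3KAlSi_3O_10(OH)_2) = 474.026 g/mol; M(SiO2) = 60.083 g/mol.
Moles SiO2 per formula unit = 3 Si ÷ 1 = 3.0000.
SiO2 fraction = (3.0000 × 60.083) / 474.026 = 180.249/474.026 = 0.3803.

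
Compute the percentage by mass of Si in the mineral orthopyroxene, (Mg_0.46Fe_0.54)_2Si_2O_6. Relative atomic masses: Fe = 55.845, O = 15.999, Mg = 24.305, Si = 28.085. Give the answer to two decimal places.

23.92 wt%

M((Mg_0.46Fe_0.54)_2Si_2O_6) = 234.837 g/mol.
Si contributes 2 × 28.085 = 56.170 g per mole.
56.170/234.837 = 0.2392 → 23.92%.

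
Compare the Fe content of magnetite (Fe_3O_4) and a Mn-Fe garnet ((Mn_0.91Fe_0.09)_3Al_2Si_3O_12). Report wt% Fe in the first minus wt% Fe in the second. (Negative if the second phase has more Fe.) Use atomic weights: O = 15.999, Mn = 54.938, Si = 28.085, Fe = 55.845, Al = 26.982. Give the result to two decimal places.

First mineral: 167.535 g Fe in 231.531 g formula = 72.36 wt% Fe.
Second mineral: 15.078 g Fe in 495.266 g formula = 3.04 wt% Fe.
72.36% − 3.04% gives a difference of 69.32 percentage points.

69.32 percentage points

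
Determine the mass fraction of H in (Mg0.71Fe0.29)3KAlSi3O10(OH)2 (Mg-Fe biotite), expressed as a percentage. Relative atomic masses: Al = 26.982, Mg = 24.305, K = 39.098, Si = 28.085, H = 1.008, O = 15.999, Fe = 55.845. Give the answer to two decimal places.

0.45 mass %

M((Mg0.71Fe0.29)3KAlSi3O10(OH)2) = 444.694 g/mol.
H contributes 2 × 1.008 = 2.016 g per mole.
2.016/444.694 = 0.0045 → 0.45%.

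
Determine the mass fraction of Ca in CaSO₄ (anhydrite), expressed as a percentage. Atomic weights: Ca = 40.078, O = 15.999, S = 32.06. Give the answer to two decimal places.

29.44 wt%

Formula mass = 1×40.078 + 1×32.06 + 4×15.999 = 136.134 g/mol, of which 40.078 g is Ca.
So Ca makes up 40.078/136.134 = 0.2944 of the mass, i.e. 29.44%.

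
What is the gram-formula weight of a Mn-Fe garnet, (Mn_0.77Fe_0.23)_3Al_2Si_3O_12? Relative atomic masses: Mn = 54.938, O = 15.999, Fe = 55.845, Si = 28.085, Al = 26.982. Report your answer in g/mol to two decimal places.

495.65 g/mol

M = 2.31×54.938 + 0.69×55.845 + 2×26.982 + 3×28.085 + 12×15.999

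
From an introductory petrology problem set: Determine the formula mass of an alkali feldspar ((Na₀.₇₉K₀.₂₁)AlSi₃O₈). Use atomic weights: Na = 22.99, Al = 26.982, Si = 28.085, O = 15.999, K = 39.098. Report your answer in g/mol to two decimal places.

265.60 g/mol

M = 0.79(22.99) + 0.21(39.098) + 1(26.982) + 3(28.085) + 8(15.999)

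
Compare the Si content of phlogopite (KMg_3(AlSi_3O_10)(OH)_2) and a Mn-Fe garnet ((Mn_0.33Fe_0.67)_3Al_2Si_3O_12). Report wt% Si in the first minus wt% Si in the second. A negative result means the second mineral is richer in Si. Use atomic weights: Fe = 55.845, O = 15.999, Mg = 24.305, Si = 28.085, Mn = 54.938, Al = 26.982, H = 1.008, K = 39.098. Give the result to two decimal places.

3.23 percentage points

First mineral: 84.255 g Si in 417.254 g formula = 20.19 wt% Si.
Second mineral: 84.255 g Si in 496.844 g formula = 16.96 wt% Si.
20.19% − 16.96% gives a difference of 3.23 percentage points.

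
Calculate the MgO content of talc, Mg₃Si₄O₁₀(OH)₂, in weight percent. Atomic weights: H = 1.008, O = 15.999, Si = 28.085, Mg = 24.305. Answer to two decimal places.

Formula mass = 379.259 g/mol.
3 Mg → 3.0000 mol MgO per formula unit; M(MgO) = 40.304, so MgO mass = 120.912 g.
120.912/379.259 × 100 = 31.88 wt%.

31.88 wt%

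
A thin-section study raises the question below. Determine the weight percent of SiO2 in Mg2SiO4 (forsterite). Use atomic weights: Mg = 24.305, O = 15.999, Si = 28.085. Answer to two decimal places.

Molar mass of Mg2SiO4 = 2·24.305 + 1·28.085 + 4·15.999 = 140.691 g/mol.
Each formula unit contains 1 Si, equivalent to 1/1 = 1.0000 mol SiO2.
M(SiO2) = 1×28.085 + 2×15.999 = 60.083 g/mol.
Mass of SiO2 per formula unit = 1.0000 × 60.083 = 60.083 g.
SiO2 wt% = 60.083 / 140.691 × 100 = 42.71%.

42.71 wt%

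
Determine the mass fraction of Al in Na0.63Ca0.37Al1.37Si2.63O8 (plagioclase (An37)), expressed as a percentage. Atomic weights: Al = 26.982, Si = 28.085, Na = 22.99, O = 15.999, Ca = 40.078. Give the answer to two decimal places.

13.79 mass %

Formula mass = 0.63·22.99 + 0.37·40.078 + 1.37·26.982 + 2.63·28.085 + 8·15.999 = 268.133 g/mol, of which 36.965 g is Al.
So Al makes up 36.965/268.133 = 0.1379 of the mass, i.e. 13.79%.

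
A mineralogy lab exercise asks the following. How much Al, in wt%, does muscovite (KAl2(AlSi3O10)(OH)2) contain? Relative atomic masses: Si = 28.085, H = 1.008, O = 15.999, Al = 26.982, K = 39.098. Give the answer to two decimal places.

Molar mass of KAl2(AlSi3O10)(OH)2: 1*39.098 + 3*26.982 + 3*28.085 + 12*15.999 + 2*1.008 = 398.303 g/mol.
Mass of Al per formula unit: 3 × 26.982 = 80.946 g.
Weight fraction Al = 80.946 / 398.303 = 0.2032.

20.32 wt%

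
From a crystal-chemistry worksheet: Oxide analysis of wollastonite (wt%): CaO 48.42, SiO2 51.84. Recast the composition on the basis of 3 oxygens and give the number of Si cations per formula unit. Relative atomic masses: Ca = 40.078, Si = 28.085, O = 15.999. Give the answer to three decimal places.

CaO (M=56.077): mol = 0.86346; Ca = 0.86346, O = 0.86346.
SiO2 (M=60.083): mol = 0.86281; Si = 0.86281, O = 1.72562.
ΣO = 2.58908; factor = 3/ΣO = 1.15871.
Si apfu = 0.86281 × 1.15871 = 1.000.

1.000 Si apfu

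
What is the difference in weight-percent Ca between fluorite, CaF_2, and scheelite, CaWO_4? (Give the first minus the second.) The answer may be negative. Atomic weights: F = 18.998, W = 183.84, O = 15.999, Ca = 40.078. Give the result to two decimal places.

37.41 percentage points

Ca in CaF_2: molar mass 78.074 g/mol; 1×40.078 = 40.078 g → 51.33 wt%.
Ca in CaWO_4: molar mass 287.914 g/mol; 1×40.078 = 40.078 g → 13.92 wt%.
Difference = 51.33 − 13.92 = 37.41 percentage points.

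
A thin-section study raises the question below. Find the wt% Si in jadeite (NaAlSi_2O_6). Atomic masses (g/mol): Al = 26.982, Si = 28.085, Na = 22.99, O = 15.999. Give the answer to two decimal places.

Formula mass = 1×22.99 + 1×26.982 + 2×28.085 + 6×15.999 = 202.136 g/mol, of which 56.170 g is Si.
So Si makes up 56.170/202.136 = 0.2779 of the mass, i.e. 27.79%.

27.79 weight percent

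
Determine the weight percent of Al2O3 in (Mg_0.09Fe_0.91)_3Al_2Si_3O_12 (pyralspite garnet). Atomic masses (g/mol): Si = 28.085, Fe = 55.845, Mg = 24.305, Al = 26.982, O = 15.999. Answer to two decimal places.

20.84 wt%

Molar mass of (Mg_0.09Fe_0.91)_3Al_2Si_3O_12 = 0.27×24.305 + 2.73×55.845 + 2×26.982 + 3×28.085 + 12×15.999 = 489.226 g/mol.
Each formula unit contains 2 Al, equivalent to 2/2 = 1.0000 mol Al2O3.
M(Al2O3) = 2×26.982 + 3×15.999 = 101.961 g/mol.
Mass of Al2O3 per formula unit = 1.0000 × 101.961 = 101.961 g.
Al2O3 wt% = 101.961 / 489.226 × 100 = 20.84%.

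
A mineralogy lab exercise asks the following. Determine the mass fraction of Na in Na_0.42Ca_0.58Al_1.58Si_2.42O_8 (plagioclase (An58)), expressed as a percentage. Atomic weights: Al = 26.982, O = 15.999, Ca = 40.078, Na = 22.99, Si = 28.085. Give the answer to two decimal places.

3.56 mass %

Formula mass = 0.42×22.99 + 0.58×40.078 + 1.58×26.982 + 2.42×28.085 + 8×15.999 = 271.490 g/mol, of which 9.656 g is Na.
So Na makes up 9.656/271.490 = 0.0356 of the mass, i.e. 3.56%.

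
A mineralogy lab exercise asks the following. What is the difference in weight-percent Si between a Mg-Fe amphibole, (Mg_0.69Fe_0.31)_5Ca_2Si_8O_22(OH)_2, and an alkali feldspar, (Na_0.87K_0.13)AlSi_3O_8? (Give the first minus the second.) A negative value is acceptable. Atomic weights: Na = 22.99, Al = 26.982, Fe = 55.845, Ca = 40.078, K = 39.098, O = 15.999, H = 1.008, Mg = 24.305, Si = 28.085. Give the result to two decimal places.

-5.79 percentage points

M((Mg_0.69Fe_0.31)_5Ca_2Si_8O_22(OH)_2) = 861.240 g/mol, so wt% Si = 224.680/861.240 × 100 = 26.09%.
M((Na_0.87K_0.13)AlSi_3O_8) = 264.313 g/mol, so wt% Si = 84.255/264.313 × 100 = 31.88%.
26.09 − 31.88 = -5.79 pp.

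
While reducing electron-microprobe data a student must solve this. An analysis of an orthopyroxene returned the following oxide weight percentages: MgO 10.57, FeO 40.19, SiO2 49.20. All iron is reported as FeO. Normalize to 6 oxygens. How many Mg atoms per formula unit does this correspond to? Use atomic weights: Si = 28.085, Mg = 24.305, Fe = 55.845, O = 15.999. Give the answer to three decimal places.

MgO: 10.57/40.304 = 0.26226 mol → 0.26226 mol Mg, 0.26226 mol O.
FeO: 40.19/71.844 = 0.55941 mol → 0.55941 mol Fe, 0.55941 mol O.
SiO2: 49.20/60.083 = 0.81887 mol → 0.81887 mol Si, 1.63774 mol O.
Total oxygen = 2.45941 mol. Normalization factor = 6/2.45941 = 2.43961.
Mg per 6 O = 0.26226 × 2.43961 = 0.640.

0.640 Mg apfu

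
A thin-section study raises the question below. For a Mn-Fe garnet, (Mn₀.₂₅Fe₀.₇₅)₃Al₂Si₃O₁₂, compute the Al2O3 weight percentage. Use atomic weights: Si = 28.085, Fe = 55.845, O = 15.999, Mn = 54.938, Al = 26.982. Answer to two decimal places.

Molar mass of (Mn₀.₂₅Fe₀.₇₅)₃Al₂Si₃O₁₂ = 0.75*54.938 + 2.25*55.845 + 2*26.982 + 3*28.085 + 12*15.999 = 497.062 g/mol.
Each formula unit contains 2 Al, equivalent to 2/2 = 1.0000 mol Al2O3.
M(Al2O3) = 2×26.982 + 3×15.999 = 101.961 g/mol.
Mass of Al2O3 per formula unit = 1.0000 × 101.961 = 101.961 g.
Al2O3 wt% = 101.961 / 497.062 × 100 = 20.51%.

20.51 wt%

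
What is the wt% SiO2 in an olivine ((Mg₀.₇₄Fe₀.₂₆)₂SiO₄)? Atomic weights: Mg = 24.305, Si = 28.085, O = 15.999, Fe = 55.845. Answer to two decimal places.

Formula mass = 157.092 g/mol.
1 Si → 1.0000 mol SiO2 per formula unit; M(SiO2) = 60.083, so SiO2 mass = 60.083 g.
60.083/157.092 × 100 = 38.25 wt%.

38.25 wt%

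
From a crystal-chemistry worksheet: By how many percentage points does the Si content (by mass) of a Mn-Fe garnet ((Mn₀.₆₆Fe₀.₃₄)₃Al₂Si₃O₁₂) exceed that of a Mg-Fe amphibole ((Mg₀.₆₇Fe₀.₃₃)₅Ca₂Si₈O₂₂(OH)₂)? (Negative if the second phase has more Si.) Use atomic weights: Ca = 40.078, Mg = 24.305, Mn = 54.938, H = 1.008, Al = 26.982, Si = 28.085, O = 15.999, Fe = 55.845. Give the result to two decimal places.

-9.00 percentage points

First mineral: 84.255 g Si in 495.946 g formula = 16.99 wt% Si.
Second mineral: 224.680 g Si in 864.394 g formula = 25.99 wt% Si.
16.99% − 25.99% gives a difference of -9.00 percentage points.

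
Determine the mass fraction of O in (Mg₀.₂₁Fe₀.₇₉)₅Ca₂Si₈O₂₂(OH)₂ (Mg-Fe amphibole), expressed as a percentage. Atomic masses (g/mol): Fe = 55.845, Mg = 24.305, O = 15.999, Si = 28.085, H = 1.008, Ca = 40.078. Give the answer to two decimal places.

40.98 weight percent

M((Mg₀.₂₁Fe₀.₇₉)₅Ca₂Si₈O₂₂(OH)₂) = 936.936 g/mol.
O contributes 24 × 15.999 = 383.976 g per mole.
383.976/936.936 = 0.4098 → 40.98%.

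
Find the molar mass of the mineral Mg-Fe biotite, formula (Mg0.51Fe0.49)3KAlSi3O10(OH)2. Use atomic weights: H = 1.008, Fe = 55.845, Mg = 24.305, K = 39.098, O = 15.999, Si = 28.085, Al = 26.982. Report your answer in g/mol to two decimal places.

M = 1.53(24.305) + 1.47(55.845) + 1(39.098) + 1(26.982) + 3(28.085) + 12(15.999) + 2(1.008)

463.62 g/mol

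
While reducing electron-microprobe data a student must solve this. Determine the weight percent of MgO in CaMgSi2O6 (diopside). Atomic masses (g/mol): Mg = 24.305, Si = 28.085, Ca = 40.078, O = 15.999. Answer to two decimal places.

Molar mass of CaMgSi2O6 = 1*40.078 + 1*24.305 + 2*28.085 + 6*15.999 = 216.547 g/mol.
Each formula unit contains 1 Mg, equivalent to 1/1 = 1.0000 mol MgO.
M(MgO) = 1×24.305 + 1×15.999 = 40.304 g/mol.
Mass of MgO per formula unit = 1.0000 × 40.304 = 40.304 g.
MgO wt% = 40.304 / 216.547 × 100 = 18.61%.

18.61 wt%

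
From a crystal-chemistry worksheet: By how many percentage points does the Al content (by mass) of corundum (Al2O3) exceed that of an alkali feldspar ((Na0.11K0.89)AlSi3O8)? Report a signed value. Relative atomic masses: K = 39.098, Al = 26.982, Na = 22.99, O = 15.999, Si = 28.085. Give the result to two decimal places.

First mineral: 53.964 g Al in 101.961 g formula = 52.93 wt% Al.
Second mineral: 26.982 g Al in 276.555 g formula = 9.76 wt% Al.
52.93% − 9.76% gives a difference of 43.17 percentage points.

43.17 percentage points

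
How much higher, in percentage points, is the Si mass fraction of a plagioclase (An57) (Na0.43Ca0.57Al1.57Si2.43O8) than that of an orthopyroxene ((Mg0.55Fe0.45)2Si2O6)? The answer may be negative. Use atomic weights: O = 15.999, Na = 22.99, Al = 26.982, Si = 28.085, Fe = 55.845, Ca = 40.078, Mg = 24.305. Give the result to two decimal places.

Si in Na0.43Ca0.57Al1.57Si2.43O8: molar mass 271.330 g/mol; 2.43×28.085 = 68.247 g → 25.15 wt%.
Si in (Mg0.55Fe0.45)2Si2O6: molar mass 229.160 g/mol; 2×28.085 = 56.170 g → 24.51 wt%.
Difference = 25.15 − 24.51 = 0.64 percentage points.

0.64 percentage points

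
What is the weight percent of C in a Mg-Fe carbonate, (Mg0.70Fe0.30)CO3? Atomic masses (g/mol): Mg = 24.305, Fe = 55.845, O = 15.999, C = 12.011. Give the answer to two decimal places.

12.81 weight percent

M((Mg0.70Fe0.30)CO3) = 93.775 g/mol.
C contributes 1 × 12.011 = 12.011 g per mole.
12.011/93.775 = 0.1281 → 12.81%.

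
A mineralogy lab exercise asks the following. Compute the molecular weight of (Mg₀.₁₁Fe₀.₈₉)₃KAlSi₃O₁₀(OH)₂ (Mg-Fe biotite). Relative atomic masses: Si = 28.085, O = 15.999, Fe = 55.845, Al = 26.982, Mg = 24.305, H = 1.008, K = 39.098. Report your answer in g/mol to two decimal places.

M = 0.33*24.305 + 2.67*55.845 + 1*39.098 + 1*26.982 + 3*28.085 + 12*15.999 + 2*1.008

501.47 g/mol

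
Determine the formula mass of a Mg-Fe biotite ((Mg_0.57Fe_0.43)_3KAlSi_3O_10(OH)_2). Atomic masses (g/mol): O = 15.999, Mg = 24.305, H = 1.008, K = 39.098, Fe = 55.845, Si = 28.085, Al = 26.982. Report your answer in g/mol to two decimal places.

457.94 g/mol

The formula mass is the sum 1.71*24.305 + 1.29*55.845 + 1*39.098 + 1*26.982 + 3*28.085 + 12*15.999 + 2*1.008.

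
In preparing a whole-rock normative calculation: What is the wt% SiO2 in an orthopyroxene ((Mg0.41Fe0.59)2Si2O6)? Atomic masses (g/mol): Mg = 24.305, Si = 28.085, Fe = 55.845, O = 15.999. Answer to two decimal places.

50.49 wt%

Formula mass = 237.991 g/mol.
2 Si → 2.0000 mol SiO2 per formula unit; M(SiO2) = 60.083, so SiO2 mass = 120.166 g.
120.166/237.991 × 100 = 50.49 wt%.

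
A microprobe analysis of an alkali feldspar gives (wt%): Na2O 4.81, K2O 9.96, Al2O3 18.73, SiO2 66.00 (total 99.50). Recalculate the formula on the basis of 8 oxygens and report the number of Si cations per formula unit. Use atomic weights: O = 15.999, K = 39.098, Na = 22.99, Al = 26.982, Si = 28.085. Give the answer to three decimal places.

2.998 Si apfu

4.81 wt% Na2O ÷ 61.979 g/mol = 0.07761 mol, giving 0.15522 Na and 0.07761 O.
9.96 wt% K2O ÷ 94.195 g/mol = 0.10574 mol, giving 0.21148 K and 0.10574 O.
18.73 wt% Al2O3 ÷ 101.961 g/mol = 0.18370 mol, giving 0.36740 Al and 0.55110 O.
66.00 wt% SiO2 ÷ 60.083 g/mol = 1.09848 mol, giving 1.09848 Si and 2.19696 O.
Oxygen sums to 2.93141; scaling by 8/2.93141 = 2.72906 puts the formula on 8 O.
Si: 1.09848 × 2.72906 = 2.998 atoms per formula unit.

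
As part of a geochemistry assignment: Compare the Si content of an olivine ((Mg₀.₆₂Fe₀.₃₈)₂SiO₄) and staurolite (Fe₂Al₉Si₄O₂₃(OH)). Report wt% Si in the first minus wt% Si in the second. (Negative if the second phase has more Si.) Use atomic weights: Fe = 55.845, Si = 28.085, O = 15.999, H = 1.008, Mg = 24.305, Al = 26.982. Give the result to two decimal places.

M((Mg₀.₆₂Fe₀.₃₈)₂SiO₄) = 164.661 g/mol, so wt% Si = 28.085/164.661 × 100 = 17.06%.
M(Fe₂Al₉Si₄O₂₃(OH)) = 851.852 g/mol, so wt% Si = 112.340/851.852 × 100 = 13.19%.
17.06 − 13.19 = 3.87 pp.

3.87 percentage points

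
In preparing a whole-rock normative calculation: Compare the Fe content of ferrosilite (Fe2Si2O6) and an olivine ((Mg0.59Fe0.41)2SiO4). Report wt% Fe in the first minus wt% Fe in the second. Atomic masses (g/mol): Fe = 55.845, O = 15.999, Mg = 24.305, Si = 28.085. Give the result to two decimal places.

14.84 percentage points

Fe in Fe2Si2O6: molar mass 263.854 g/mol; 2×55.845 = 111.690 g → 42.33 wt%.
Fe in (Mg0.59Fe0.41)2SiO4: molar mass 166.554 g/mol; 0.82×55.845 = 45.793 g → 27.49 wt%.
Difference = 42.33 − 27.49 = 14.84 percentage points.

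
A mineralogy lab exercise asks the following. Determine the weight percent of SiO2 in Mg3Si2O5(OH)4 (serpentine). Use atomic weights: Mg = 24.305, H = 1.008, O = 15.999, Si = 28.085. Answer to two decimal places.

43.36 wt%

Molar mass of Mg3Si2O5(OH)4 = 3·24.305 + 2·28.085 + 9·15.999 + 4·1.008 = 277.108 g/mol.
Each formula unit contains 2 Si, equivalent to 2/1 = 2.0000 mol SiO2.
M(SiO2) = 1×28.085 + 2×15.999 = 60.083 g/mol.
Mass of SiO2 per formula unit = 2.0000 × 60.083 = 120.166 g.
SiO2 wt% = 120.166 / 277.108 × 100 = 43.36%.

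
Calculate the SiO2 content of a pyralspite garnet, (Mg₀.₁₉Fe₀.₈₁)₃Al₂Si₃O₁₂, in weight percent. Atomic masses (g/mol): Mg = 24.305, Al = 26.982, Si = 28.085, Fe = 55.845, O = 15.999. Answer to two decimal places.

37.57 wt%

M((Mg₀.₁₉Fe₀.₈₁)₃Al₂Si₃O₁₂) = 479.764 g/mol; M(SiO2) = 60.083 g/mol.
Moles SiO2 per formula unit = 3 Si ÷ 1 = 3.0000.
SiO2 fraction = (3.0000 × 60.083) / 479.764 = 180.249/479.764 = 0.3757.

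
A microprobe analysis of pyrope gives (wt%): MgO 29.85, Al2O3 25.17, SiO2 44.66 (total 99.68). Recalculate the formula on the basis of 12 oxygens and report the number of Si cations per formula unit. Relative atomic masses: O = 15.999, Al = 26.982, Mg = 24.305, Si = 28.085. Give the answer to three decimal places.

29.85 wt% MgO ÷ 40.304 g/mol = 0.74062 mol, giving 0.74062 Mg and 0.74062 O.
25.17 wt% Al2O3 ÷ 101.961 g/mol = 0.24686 mol, giving 0.49372 Al and 0.74058 O.
44.66 wt% SiO2 ÷ 60.083 g/mol = 0.74331 mol, giving 0.74331 Si and 1.48662 O.
Oxygen sums to 2.96782; scaling by 12/2.96782 = 4.04337 puts the formula on 12 O.
Si: 0.74331 × 4.04337 = 3.005 atoms per formula unit.

3.005 Si apfu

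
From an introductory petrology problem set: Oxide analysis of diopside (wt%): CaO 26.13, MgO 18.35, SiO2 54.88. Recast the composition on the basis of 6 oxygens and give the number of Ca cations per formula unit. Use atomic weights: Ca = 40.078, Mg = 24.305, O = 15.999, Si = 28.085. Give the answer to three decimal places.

CaO: 26.13/56.077 = 0.46597 mol → 0.46597 mol Ca, 0.46597 mol O.
MgO: 18.35/40.304 = 0.45529 mol → 0.45529 mol Mg, 0.45529 mol O.
SiO2: 54.88/60.083 = 0.91340 mol → 0.91340 mol Si, 1.82680 mol O.
Total oxygen = 2.74806 mol. Normalization factor = 6/2.74806 = 2.18336.
Ca per 6 O = 0.46597 × 2.18336 = 1.017.

1.017 Ca apfu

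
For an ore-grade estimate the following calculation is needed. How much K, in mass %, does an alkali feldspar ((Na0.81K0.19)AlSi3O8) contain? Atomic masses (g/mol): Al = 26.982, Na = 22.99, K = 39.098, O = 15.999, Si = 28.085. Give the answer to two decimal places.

Formula mass = 0.81×22.99 + 0.19×39.098 + 1×26.982 + 3×28.085 + 8×15.999 = 265.280 g/mol, of which 7.429 g is K.
So K makes up 7.429/265.280 = 0.0280 of the mass, i.e. 2.80%.

2.80 mass %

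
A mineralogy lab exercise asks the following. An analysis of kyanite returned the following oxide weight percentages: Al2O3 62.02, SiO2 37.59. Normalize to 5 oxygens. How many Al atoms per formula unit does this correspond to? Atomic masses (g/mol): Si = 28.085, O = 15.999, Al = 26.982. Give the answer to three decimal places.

1.977 Al apfu

Al2O3: 62.02/101.961 = 0.60827 mol → 1.21654 mol Al, 1.82481 mol O.
SiO2: 37.59/60.083 = 0.62563 mol → 0.62563 mol Si, 1.25126 mol O.
Total oxygen = 3.07607 mol. Normalization factor = 5/3.07607 = 1.62545.
Al per 5 O = 1.21654 × 1.62545 = 1.977.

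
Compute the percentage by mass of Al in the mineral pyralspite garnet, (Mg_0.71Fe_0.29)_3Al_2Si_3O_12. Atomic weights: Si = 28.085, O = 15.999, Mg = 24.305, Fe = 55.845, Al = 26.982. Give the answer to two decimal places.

12.53 mass %

Formula mass = 2.13·24.305 + 0.87·55.845 + 2·26.982 + 3·28.085 + 12·15.999 = 430.562 g/mol, of which 53.964 g is Al.
So Al makes up 53.964/430.562 = 0.1253 of the mass, i.e. 12.53%.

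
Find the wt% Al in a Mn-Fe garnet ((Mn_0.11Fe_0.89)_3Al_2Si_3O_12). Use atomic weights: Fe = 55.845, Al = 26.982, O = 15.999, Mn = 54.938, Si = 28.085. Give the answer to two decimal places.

10.85 wt%

Molar mass of (Mn_0.11Fe_0.89)_3Al_2Si_3O_12: 0.33·54.938 + 2.67·55.845 + 2·26.982 + 3·28.085 + 12·15.999 = 497.443 g/mol.
Mass of Al per formula unit: 2 × 26.982 = 53.964 g.
Weight fraction Al = 53.964 / 497.443 = 0.1085.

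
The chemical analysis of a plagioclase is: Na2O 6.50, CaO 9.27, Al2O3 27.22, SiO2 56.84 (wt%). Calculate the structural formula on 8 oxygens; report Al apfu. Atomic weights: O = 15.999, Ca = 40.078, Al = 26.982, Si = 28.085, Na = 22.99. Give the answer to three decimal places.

Na2O: 6.50/61.979 = 0.10487 mol → 0.20974 mol Na, 0.10487 mol O.
CaO: 9.27/56.077 = 0.16531 mol → 0.16531 mol Ca, 0.16531 mol O.
Al2O3: 27.22/101.961 = 0.26696 mol → 0.53392 mol Al, 0.80088 mol O.
SiO2: 56.84/60.083 = 0.94602 mol → 0.94602 mol Si, 1.89204 mol O.
Total oxygen = 2.96310 mol. Normalization factor = 8/2.96310 = 2.69988.
Al per 8 O = 0.53392 × 2.69988 = 1.442.

1.442 Al apfu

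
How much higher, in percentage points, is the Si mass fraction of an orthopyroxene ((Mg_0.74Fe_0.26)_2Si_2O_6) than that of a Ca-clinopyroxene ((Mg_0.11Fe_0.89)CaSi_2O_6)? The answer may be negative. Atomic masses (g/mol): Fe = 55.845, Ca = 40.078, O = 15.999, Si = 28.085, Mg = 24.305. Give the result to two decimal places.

2.90 percentage points

First mineral: 56.170 g Si in 217.175 g formula = 25.86 wt% Si.
Second mineral: 56.170 g Si in 244.618 g formula = 22.96 wt% Si.
25.86% − 22.96% gives a difference of 2.90 percentage points.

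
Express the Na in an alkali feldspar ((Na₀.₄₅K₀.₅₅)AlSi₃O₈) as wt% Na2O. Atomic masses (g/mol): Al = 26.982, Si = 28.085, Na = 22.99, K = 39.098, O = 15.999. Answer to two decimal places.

Molar mass of (Na₀.₄₅K₀.₅₅)AlSi₃O₈ = 0.45·22.99 + 0.55·39.098 + 1·26.982 + 3·28.085 + 8·15.999 = 271.078 g/mol.
Each formula unit contains 0.45 Na, equivalent to 0.45/2 = 0.2250 mol Na2O.
M(Na2O) = 2×22.99 + 1×15.999 = 61.979 g/mol.
Mass of Na2O per formula unit = 0.2250 × 61.979 = 13.945 g.
Na2O wt% = 13.945 / 271.078 × 100 = 5.14%.

5.14 wt%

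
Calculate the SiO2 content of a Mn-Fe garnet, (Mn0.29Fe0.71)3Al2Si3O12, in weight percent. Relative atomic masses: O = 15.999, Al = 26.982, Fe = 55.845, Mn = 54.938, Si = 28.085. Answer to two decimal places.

36.27 wt%

Formula mass = 496.953 g/mol.
3 Si → 3.0000 mol SiO2 per formula unit; M(SiO2) = 60.083, so SiO2 mass = 180.249 g.
180.249/496.953 × 100 = 36.27 wt%.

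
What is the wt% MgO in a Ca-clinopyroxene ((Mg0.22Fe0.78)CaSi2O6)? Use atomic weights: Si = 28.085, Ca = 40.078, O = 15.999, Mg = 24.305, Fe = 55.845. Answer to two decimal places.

Molar mass of (Mg0.22Fe0.78)CaSi2O6 = 0.22×24.305 + 0.78×55.845 + 1×40.078 + 2×28.085 + 6×15.999 = 241.148 g/mol.
Each formula unit contains 0.22 Mg, equivalent to 0.22/1 = 0.2200 mol MgO.
M(MgO) = 1×24.305 + 1×15.999 = 40.304 g/mol.
Mass of MgO per formula unit = 0.2200 × 40.304 = 8.867 g.
MgO wt% = 8.867 / 241.148 × 100 = 3.68%.

3.68 wt%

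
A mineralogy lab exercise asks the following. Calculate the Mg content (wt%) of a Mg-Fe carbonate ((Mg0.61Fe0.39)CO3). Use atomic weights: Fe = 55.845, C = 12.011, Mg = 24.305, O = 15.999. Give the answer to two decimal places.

15.35 wt%

Formula mass = 0.61*24.305 + 0.39*55.845 + 1*12.011 + 3*15.999 = 96.614 g/mol, of which 14.826 g is Mg.
So Mg makes up 14.826/96.614 = 0.1535 of the mass, i.e. 15.35%.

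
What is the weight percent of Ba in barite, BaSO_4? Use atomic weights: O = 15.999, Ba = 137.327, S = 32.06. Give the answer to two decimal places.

Formula mass = 1·137.327 + 1·32.06 + 4·15.999 = 233.383 g/mol, of which 137.327 g is Ba.
So Ba makes up 137.327/233.383 = 0.5884 of the mass, i.e. 58.84%.

58.84 mass %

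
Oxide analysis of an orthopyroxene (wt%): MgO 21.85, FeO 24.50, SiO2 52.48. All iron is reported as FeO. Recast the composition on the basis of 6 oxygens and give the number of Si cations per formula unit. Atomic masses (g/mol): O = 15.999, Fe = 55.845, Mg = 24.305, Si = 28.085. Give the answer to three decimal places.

1.993 Si apfu

21.85 wt% MgO ÷ 40.304 g/mol = 0.54213 mol, giving 0.54213 Mg and 0.54213 O.
24.50 wt% FeO ÷ 71.844 g/mol = 0.34102 mol, giving 0.34102 Fe and 0.34102 O.
52.48 wt% SiO2 ÷ 60.083 g/mol = 0.87346 mol, giving 0.87346 Si and 1.74692 O.
Oxygen sums to 2.63007; scaling by 6/2.63007 = 2.28131 puts the formula on 6 O.
Si: 0.87346 × 2.28131 = 1.993 atoms per formula unit.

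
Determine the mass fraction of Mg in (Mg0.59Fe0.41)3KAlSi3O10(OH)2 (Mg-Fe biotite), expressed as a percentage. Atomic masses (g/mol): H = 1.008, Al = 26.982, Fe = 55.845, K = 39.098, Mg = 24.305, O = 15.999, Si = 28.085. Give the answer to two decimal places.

Formula mass = 1.77·24.305 + 1.23·55.845 + 1·39.098 + 1·26.982 + 3·28.085 + 12·15.999 + 2·1.008 = 456.048 g/mol, of which 43.020 g is Mg.
So Mg makes up 43.020/456.048 = 0.0943 of the mass, i.e. 9.43%.

9.43 mass %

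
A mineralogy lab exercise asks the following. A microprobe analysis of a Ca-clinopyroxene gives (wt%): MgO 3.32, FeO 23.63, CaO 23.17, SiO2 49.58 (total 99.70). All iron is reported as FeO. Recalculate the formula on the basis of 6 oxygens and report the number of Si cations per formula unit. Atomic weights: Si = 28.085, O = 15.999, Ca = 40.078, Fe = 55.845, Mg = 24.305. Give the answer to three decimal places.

MgO (M=40.304): mol = 0.08237; Mg = 0.08237, O = 0.08237.
FeO (M=71.844): mol = 0.32891; Fe = 0.32891, O = 0.32891.
CaO (M=56.077): mol = 0.41318; Ca = 0.41318, O = 0.41318.
SiO2 (M=60.083): mol = 0.82519; Si = 0.82519, O = 1.65038.
ΣO = 2.47484; factor = 6/ΣO = 2.42440.
Si apfu = 0.82519 × 2.42440 = 2.001.

2.001 Si apfu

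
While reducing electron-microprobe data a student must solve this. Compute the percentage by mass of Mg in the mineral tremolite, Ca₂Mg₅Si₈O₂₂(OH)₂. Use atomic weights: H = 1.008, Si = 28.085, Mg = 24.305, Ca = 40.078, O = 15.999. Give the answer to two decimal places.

14.96 weight percent

M(Ca₂Mg₅Si₈O₂₂(OH)₂) = 812.353 g/mol.
Mg contributes 5 × 24.305 = 121.525 g per mole.
121.525/812.353 = 0.1496 → 14.96%.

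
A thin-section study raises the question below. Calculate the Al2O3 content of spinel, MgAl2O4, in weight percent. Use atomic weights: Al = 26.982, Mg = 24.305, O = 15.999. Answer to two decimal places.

71.67 wt%

Formula mass = 142.265 g/mol.
2 Al → 1.0000 mol Al2O3 per formula unit; M(Al2O3) = 101.961, so Al2O3 mass = 101.961 g.
101.961/142.265 × 100 = 71.67 wt%.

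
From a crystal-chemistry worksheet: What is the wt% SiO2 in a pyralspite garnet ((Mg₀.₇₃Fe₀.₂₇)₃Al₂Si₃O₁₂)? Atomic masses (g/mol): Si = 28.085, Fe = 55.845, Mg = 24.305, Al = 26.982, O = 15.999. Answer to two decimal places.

42.05 wt%

M((Mg₀.₇₃Fe₀.₂₇)₃Al₂Si₃O₁₂) = 428.669 g/mol; M(SiO2) = 60.083 g/mol.
Moles SiO2 per formula unit = 3 Si ÷ 1 = 3.0000.
SiO2 fraction = (3.0000 × 60.083) / 428.669 = 180.249/428.669 = 0.4205.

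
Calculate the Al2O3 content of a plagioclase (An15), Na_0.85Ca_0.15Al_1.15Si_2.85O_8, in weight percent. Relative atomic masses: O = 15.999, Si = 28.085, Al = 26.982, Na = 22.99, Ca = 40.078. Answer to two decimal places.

M(Na_0.85Ca_0.15Al_1.15Si_2.85O_8) = 264.617 g/mol; M(Al2O3) = 101.961 g/mol.
Moles Al2O3 per formula unit = 1.15 Al ÷ 2 = 0.5750.
Al2O3 fraction = (0.5750 × 101.961) / 264.617 = 58.628/264.617 = 0.2216.

22.16 wt%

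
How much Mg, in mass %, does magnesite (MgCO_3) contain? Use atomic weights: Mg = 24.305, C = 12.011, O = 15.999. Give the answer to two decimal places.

28.83 mass %

Formula mass = 1·24.305 + 1·12.011 + 3·15.999 = 84.313 g/mol, of which 24.305 g is Mg.
So Mg makes up 24.305/84.313 = 0.2883 of the mass, i.e. 28.83%.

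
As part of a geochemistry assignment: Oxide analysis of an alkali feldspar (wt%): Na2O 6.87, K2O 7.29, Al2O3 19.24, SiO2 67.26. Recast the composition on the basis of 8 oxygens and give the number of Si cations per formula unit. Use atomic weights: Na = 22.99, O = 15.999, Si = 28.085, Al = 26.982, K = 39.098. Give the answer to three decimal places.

Na2O: 6.87/61.979 = 0.11084 mol → 0.22168 mol Na, 0.11084 mol O.
K2O: 7.29/94.195 = 0.07739 mol → 0.15478 mol K, 0.07739 mol O.
Al2O3: 19.24/101.961 = 0.18870 mol → 0.37740 mol Al, 0.56610 mol O.
SiO2: 67.26/60.083 = 1.11945 mol → 1.11945 mol Si, 2.23890 mol O.
Total oxygen = 2.99323 mol. Normalization factor = 8/2.99323 = 2.67270.
Si per 8 O = 1.11945 × 2.67270 = 2.992.

2.992 Si apfu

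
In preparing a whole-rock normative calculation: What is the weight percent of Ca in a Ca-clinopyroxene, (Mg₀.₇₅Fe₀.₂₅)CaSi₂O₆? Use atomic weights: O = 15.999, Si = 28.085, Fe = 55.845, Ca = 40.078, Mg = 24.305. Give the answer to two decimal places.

Formula mass = 0.75·24.305 + 0.25·55.845 + 1·40.078 + 2·28.085 + 6·15.999 = 224.432 g/mol, of which 40.078 g is Ca.
So Ca makes up 40.078/224.432 = 0.1786 of the mass, i.e. 17.86%.

17.86 weight percent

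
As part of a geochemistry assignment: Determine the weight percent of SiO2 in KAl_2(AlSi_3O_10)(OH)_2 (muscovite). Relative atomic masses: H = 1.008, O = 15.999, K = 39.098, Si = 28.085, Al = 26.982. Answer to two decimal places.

45.25 wt%

Molar mass of KAl_2(AlSi_3O_10)(OH)_2 = 1*39.098 + 3*26.982 + 3*28.085 + 12*15.999 + 2*1.008 = 398.303 g/mol.
Each formula unit contains 3 Si, equivalent to 3/1 = 3.0000 mol SiO2.
M(SiO2) = 1×28.085 + 2×15.999 = 60.083 g/mol.
Mass of SiO2 per formula unit = 3.0000 × 60.083 = 180.249 g.
SiO2 wt% = 180.249 / 398.303 × 100 = 45.25%.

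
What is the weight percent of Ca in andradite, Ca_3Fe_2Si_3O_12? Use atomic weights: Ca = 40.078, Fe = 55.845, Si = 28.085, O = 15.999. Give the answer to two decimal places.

Formula mass = 3*40.078 + 2*55.845 + 3*28.085 + 12*15.999 = 508.167 g/mol, of which 120.234 g is Ca.
So Ca makes up 120.234/508.167 = 0.2366 of the mass, i.e. 23.66%.

23.66 weight percent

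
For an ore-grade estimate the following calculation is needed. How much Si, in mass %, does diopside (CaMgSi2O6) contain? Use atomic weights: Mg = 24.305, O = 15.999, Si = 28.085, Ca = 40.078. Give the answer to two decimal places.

25.94 mass %

M(CaMgSi2O6) = 216.547 g/mol.
Si contributes 2 × 28.085 = 56.170 g per mole.
56.170/216.547 = 0.2594 → 25.94%.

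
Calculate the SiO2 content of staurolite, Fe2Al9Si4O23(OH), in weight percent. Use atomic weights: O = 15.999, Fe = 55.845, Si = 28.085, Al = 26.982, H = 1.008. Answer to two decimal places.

M(Fe2Al9Si4O23(OH)) = 851.852 g/mol; M(SiO2) = 60.083 g/mol.
Moles SiO2 per formula unit = 4 Si ÷ 1 = 4.0000.
SiO2 fraction = (4.0000 × 60.083) / 851.852 = 240.332/851.852 = 0.2821.

28.21 wt%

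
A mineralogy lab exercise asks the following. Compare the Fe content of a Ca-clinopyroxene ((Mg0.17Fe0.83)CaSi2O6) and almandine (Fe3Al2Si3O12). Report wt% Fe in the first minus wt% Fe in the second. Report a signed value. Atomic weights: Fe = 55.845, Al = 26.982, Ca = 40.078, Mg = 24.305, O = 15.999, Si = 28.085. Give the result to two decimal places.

-14.56 percentage points

Fe in (Mg0.17Fe0.83)CaSi2O6: molar mass 242.725 g/mol; 0.83×55.845 = 46.351 g → 19.10 wt%.
Fe in Fe3Al2Si3O12: molar mass 497.742 g/mol; 3×55.845 = 167.535 g → 33.66 wt%.
Difference = 19.10 − 33.66 = -14.56 percentage points.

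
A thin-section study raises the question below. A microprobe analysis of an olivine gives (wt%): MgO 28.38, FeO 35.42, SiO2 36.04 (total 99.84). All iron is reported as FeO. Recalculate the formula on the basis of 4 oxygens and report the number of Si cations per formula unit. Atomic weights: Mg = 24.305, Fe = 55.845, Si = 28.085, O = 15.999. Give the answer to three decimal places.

MgO: 28.38/40.304 = 0.70415 mol → 0.70415 mol Mg, 0.70415 mol O.
FeO: 35.42/71.844 = 0.49301 mol → 0.49301 mol Fe, 0.49301 mol O.
SiO2: 36.04/60.083 = 0.59984 mol → 0.59984 mol Si, 1.19968 mol O.
Total oxygen = 2.39684 mol. Normalization factor = 4/2.39684 = 1.66886.
Si per 4 O = 0.59984 × 1.66886 = 1.001.

1.001 Si apfu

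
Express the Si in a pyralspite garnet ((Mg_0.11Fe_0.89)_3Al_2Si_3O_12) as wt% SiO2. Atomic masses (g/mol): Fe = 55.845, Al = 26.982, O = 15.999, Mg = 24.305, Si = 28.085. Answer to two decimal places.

M((Mg_0.11Fe_0.89)_3Al_2Si_3O_12) = 487.334 g/mol; M(SiO2) = 60.083 g/mol.
Moles SiO2 per formula unit = 3 Si ÷ 1 = 3.0000.
SiO2 fraction = (3.0000 × 60.083) / 487.334 = 180.249/487.334 = 0.3699.

36.99 wt%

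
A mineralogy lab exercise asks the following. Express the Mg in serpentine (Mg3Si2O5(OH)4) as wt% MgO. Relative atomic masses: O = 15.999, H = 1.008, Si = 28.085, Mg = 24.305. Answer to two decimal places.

43.63 wt%

Formula mass = 277.108 g/mol.
3 Mg → 3.0000 mol MgO per formula unit; M(MgO) = 40.304, so MgO mass = 120.912 g.
120.912/277.108 × 100 = 43.63 wt%.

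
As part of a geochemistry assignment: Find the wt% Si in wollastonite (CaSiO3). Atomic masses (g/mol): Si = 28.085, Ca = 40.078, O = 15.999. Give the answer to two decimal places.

M(CaSiO3) = 116.160 g/mol.
Si contributes 1 × 28.085 = 28.085 g per mole.
28.085/116.160 = 0.2418 → 24.18%.

24.18 mass %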